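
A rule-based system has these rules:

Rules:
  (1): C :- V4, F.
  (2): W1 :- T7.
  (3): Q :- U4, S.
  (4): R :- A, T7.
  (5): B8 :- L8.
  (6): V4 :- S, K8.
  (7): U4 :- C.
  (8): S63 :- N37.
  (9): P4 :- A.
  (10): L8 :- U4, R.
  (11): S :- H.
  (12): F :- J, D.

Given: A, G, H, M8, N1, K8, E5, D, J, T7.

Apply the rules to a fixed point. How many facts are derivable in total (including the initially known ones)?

Round 1: (2) [W1 :- T7.]; (4) [R :- A, T7.]; (9) [P4 :- A.]; (11) [S :- H.]; (12) [F :- J, D.]. New: W1, R, P4, S, F.
Round 2: (6) [V4 :- S, K8.]. New: V4.
Round 3: (1) [C :- V4, F.]. New: C.
Round 4: (7) [U4 :- C.]. New: U4.
Round 5: (3) [Q :- U4, S.]; (10) [L8 :- U4, R.]. New: Q, L8.
Round 6: (5) [B8 :- L8.]. New: B8.
Closure: {A, B8, C, D, E5, F, G, H, J, K8, L8, M8, N1, P4, Q, R, S, T7, U4, V4, W1} — 21 facts.

21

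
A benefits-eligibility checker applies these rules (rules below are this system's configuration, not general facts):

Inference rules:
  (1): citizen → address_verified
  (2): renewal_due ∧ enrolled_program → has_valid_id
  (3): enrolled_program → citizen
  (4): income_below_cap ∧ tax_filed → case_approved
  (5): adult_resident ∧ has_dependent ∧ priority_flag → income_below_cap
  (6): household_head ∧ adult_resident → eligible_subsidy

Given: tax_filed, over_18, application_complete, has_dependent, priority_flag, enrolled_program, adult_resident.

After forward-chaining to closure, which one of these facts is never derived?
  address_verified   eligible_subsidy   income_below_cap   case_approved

eligible_subsidy

Round 1: (3) [enrolled_program → citizen]; (5) [adult_resident ∧ has_dependent ∧ priority_flag → income_below_cap]. Adds citizen, income_below_cap.
Round 2: (1) [citizen → address_verified]; (4) [income_below_cap ∧ tax_filed → case_approved]. Adds address_verified, case_approved.
Derived: case_approved (round 2), income_below_cap (round 1), address_verified (round 2). eligible_subsidy never appears in any round.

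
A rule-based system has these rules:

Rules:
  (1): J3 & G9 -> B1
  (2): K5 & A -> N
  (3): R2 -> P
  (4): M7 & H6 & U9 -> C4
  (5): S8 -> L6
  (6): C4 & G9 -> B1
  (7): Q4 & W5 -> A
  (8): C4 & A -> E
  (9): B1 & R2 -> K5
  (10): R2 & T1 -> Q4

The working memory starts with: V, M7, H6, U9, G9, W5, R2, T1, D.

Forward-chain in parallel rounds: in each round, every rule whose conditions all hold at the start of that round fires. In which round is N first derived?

4

Round 1 — (3), (4), (10), derive P, C4, Q4.
Round 2 — (6), (7), derive B1, A.
Round 3 — (8), (9), derive E, K5.
Round 4 — (2), derive N.
N first appears in round 4.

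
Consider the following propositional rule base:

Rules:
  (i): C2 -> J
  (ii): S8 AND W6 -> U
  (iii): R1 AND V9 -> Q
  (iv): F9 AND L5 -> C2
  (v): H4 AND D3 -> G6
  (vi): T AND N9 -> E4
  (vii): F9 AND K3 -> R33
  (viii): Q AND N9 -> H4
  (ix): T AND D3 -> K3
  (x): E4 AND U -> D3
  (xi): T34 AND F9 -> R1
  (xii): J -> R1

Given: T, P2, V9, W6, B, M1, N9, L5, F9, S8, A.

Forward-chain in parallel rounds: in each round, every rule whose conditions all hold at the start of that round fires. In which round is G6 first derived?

6

Round 1 — (ii), (iv), (vi), derive U, C2, E4.
Round 2 — (i), (x), derive J, D3.
Round 3 — (ix), (xii), derive K3, R1.
Round 4 — (iii), (vii), derive Q, R33.
Round 5 — (viii), derive H4.
Round 6 — (v), derive G6.
G6 first appears in round 6.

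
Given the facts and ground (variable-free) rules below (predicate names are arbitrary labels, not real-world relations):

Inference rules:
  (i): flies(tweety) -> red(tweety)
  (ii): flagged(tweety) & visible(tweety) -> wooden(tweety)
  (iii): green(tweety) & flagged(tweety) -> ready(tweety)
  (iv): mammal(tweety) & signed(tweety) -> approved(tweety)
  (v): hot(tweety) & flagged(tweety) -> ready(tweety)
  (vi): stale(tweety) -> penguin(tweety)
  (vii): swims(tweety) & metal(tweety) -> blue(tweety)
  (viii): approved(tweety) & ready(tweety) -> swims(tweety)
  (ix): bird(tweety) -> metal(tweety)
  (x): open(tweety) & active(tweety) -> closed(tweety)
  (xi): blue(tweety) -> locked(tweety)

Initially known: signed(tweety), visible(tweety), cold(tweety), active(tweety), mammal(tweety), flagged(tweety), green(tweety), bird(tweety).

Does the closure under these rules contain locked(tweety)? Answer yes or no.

[1] (ii) [flagged(tweety) & visible(tweety) -> wooden(tweety)]; (iii) [green(tweety) & flagged(tweety) -> ready(tweety)]; (iv) [mammal(tweety) & signed(tweety) -> approved(tweety)]; (ix) [bird(tweety) -> metal(tweety)]. ⇒ new: wooden(tweety), ready(tweety), approved(tweety), metal(tweety).
[2] (viii) [approved(tweety) & ready(tweety) -> swims(tweety)]. ⇒ new: swims(tweety).
[3] (vii) [swims(tweety) & metal(tweety) -> blue(tweety)]. ⇒ new: blue(tweety).
[4] (xi) [blue(tweety) -> locked(tweety)]. ⇒ new: locked(tweety).
locked(tweety) appears in round 4, so it is derivable.

yes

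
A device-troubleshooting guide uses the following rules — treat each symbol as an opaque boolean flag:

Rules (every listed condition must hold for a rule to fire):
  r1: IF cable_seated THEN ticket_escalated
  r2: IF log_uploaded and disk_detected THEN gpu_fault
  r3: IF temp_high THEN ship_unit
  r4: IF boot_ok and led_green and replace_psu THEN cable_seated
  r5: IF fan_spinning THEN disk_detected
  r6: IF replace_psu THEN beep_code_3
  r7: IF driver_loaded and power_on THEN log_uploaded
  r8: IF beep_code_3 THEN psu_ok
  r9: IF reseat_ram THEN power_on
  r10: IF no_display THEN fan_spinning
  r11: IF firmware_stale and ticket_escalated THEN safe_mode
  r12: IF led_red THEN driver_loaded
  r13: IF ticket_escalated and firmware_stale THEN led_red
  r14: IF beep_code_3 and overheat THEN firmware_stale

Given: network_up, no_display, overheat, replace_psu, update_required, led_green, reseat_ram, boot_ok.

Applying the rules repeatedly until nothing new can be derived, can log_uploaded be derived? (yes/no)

Round 1 fires r4, r6, r9, r10, giving cable_seated, beep_code_3, power_on, fan_spinning.
Round 2 fires r1, r5, r8, r14, giving ticket_escalated, disk_detected, psu_ok, firmware_stale.
Round 3 fires r11, r13, giving safe_mode, led_red.
Round 4 fires r12, giving driver_loaded.
Round 5 fires r7, giving log_uploaded.
Round 6 fires r2, giving gpu_fault.
log_uploaded appears in round 5, so it is derivable.

yes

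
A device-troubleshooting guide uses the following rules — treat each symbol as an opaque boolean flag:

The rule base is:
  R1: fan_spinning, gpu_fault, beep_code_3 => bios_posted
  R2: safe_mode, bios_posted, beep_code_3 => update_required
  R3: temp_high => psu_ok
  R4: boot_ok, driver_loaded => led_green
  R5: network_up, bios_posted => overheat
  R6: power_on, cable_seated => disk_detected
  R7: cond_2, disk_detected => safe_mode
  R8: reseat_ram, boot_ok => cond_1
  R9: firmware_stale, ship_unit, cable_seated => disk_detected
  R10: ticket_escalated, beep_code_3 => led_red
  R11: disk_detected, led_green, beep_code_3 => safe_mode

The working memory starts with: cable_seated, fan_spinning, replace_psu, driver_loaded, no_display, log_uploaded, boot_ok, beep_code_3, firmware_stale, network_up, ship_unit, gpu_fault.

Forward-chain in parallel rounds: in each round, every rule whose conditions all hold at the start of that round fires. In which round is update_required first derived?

Round 1 fires R1, R4, R9, giving bios_posted, led_green, disk_detected.
Round 2 fires R5, R11, giving overheat, safe_mode.
Round 3 fires R2, giving update_required.
update_required first appears in round 3.

3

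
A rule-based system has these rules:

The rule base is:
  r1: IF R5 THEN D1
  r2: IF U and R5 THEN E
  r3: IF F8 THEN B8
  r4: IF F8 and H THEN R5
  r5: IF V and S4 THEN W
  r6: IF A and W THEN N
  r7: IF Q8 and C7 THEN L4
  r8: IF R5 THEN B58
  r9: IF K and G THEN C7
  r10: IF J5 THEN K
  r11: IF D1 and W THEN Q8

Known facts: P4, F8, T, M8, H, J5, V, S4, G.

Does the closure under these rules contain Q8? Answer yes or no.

yes

Round 1: r3 [IF F8 THEN B8]; r4 [IF F8 and H THEN R5]; r5 [IF V and S4 THEN W]; r10 [IF J5 THEN K]. Adds B8, R5, W, K.
Round 2: r1 [IF R5 THEN D1]; r8 [IF R5 THEN B58]; r9 [IF K and G THEN C7]. Adds D1, B58, C7.
Round 3: r11 [IF D1 and W THEN Q8]. Adds Q8.
Round 4: r7 [IF Q8 and C7 THEN L4]. Adds L4.
Q8 appears in round 3, so it is derivable.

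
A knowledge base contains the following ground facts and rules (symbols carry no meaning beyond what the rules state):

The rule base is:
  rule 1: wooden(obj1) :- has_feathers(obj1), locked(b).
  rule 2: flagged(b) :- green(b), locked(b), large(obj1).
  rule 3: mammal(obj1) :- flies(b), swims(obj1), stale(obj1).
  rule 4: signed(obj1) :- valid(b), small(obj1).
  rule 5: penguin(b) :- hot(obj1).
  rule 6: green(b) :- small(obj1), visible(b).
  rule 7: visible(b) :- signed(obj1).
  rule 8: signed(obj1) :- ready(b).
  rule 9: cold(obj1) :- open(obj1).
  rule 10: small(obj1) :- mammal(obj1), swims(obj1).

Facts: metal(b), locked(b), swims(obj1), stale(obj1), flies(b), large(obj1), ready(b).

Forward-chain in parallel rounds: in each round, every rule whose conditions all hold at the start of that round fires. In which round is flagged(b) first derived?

4

Round 1 fires rule 3, rule 8, giving mammal(obj1), signed(obj1).
Round 2 fires rule 7, rule 10, giving visible(b), small(obj1).
Round 3 fires rule 6, giving green(b).
Round 4 fires rule 2, giving flagged(b).
flagged(b) first appears in round 4.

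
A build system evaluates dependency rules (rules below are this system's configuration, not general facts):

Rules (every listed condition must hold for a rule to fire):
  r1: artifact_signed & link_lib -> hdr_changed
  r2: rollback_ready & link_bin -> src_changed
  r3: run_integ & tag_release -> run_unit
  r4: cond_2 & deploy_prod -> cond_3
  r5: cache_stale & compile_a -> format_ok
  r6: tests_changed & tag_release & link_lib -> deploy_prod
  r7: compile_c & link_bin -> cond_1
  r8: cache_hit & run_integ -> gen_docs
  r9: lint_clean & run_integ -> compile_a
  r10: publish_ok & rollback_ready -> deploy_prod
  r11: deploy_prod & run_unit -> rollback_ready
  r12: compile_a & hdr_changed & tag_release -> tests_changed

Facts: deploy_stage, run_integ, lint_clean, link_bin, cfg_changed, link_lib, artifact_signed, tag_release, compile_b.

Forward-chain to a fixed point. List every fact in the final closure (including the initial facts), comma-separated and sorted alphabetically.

artifact_signed, cfg_changed, compile_a, compile_b, deploy_prod, deploy_stage, hdr_changed, link_bin, link_lib, lint_clean, rollback_ready, run_integ, run_unit, src_changed, tag_release, tests_changed

Round 1: r1 [artifact_signed & link_lib -> hdr_changed]; r3 [run_integ & tag_release -> run_unit]; r9 [lint_clean & run_integ -> compile_a]. Adds hdr_changed, run_unit, compile_a.
Round 2: r12 [compile_a & hdr_changed & tag_release -> tests_changed]. Adds tests_changed.
Round 3: r6 [tests_changed & tag_release & link_lib -> deploy_prod]. Adds deploy_prod.
Round 4: r11 [deploy_prod & run_unit -> rollback_ready]. Adds rollback_ready.
Round 5: r2 [rollback_ready & link_bin -> src_changed]. Adds src_changed.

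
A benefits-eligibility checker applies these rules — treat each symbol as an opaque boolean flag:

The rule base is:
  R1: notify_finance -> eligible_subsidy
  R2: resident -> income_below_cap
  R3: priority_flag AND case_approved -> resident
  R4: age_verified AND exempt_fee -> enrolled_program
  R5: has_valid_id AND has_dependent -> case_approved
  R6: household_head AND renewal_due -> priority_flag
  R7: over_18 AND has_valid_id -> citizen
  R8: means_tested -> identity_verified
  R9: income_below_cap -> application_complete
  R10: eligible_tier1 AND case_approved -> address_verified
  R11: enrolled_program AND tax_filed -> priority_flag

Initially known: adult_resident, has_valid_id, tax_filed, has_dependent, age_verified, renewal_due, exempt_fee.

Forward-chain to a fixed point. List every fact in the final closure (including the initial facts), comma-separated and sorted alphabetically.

adult_resident, age_verified, application_complete, case_approved, enrolled_program, exempt_fee, has_dependent, has_valid_id, income_below_cap, priority_flag, renewal_due, resident, tax_filed

[1] R4 [age_verified AND exempt_fee -> enrolled_program]; R5 [has_valid_id AND has_dependent -> case_approved]. ⇒ new: enrolled_program, case_approved.
[2] R11 [enrolled_program AND tax_filed -> priority_flag]. ⇒ new: priority_flag.
[3] R3 [priority_flag AND case_approved -> resident]. ⇒ new: resident.
[4] R2 [resident -> income_below_cap]. ⇒ new: income_below_cap.
[5] R9 [income_below_cap -> application_complete]. ⇒ new: application_complete.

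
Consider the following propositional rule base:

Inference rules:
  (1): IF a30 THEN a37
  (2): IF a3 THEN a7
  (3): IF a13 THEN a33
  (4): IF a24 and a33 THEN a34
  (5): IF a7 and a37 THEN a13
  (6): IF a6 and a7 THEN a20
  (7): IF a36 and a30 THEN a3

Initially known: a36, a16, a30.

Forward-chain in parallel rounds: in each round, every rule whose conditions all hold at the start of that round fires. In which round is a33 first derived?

4

Round 1 — (1), (7), derive a37, a3.
Round 2 — (2), derive a7.
Round 3 — (5), derive a13.
Round 4 — (3), derive a33.
a33 first appears in round 4.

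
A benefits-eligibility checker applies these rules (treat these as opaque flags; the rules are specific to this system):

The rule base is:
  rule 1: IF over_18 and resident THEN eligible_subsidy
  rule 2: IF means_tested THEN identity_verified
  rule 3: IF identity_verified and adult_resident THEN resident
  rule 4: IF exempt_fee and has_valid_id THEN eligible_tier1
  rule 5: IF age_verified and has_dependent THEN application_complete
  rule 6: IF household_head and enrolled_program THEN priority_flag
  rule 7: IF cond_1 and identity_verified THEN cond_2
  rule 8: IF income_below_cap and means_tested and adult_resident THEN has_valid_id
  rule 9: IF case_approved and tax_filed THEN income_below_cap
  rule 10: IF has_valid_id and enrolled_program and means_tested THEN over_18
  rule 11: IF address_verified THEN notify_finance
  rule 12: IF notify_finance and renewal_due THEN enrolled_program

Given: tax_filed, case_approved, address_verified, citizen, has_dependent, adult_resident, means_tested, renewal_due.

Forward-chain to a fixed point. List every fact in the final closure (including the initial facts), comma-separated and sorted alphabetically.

Round 1 fires rule 2, rule 9, rule 11, giving identity_verified, income_below_cap, notify_finance.
Round 2 fires rule 3, rule 8, rule 12, giving resident, has_valid_id, enrolled_program.
Round 3 fires rule 10, giving over_18.
Round 4 fires rule 1, giving eligible_subsidy.

address_verified, adult_resident, case_approved, citizen, eligible_subsidy, enrolled_program, has_dependent, has_valid_id, identity_verified, income_below_cap, means_tested, notify_finance, over_18, renewal_due, resident, tax_filed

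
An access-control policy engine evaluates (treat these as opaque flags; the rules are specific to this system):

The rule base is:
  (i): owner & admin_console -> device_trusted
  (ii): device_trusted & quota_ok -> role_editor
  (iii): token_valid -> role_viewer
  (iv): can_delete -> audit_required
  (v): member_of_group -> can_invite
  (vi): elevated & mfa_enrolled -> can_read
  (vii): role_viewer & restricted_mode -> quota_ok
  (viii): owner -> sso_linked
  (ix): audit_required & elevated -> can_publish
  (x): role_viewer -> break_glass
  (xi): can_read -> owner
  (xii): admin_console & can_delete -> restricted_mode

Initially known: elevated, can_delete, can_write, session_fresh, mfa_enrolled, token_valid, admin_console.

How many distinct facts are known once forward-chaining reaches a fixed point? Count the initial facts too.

Round 1 — (iii), (iv), (vi), (xii), derive role_viewer, audit_required, can_read, restricted_mode.
Round 2 — (vii), (ix), (x), (xi), derive quota_ok, can_publish, break_glass, owner.
Round 3 — (i), (viii), derive device_trusted, sso_linked.
Round 4 — (ii), derive role_editor.
Closure: {admin_console, audit_required, break_glass, can_delete, can_publish, can_read, can_write, device_trusted, elevated, mfa_enrolled, owner, quota_ok, restricted_mode, role_editor, role_viewer, session_fresh, sso_linked, token_valid} — 18 facts.

18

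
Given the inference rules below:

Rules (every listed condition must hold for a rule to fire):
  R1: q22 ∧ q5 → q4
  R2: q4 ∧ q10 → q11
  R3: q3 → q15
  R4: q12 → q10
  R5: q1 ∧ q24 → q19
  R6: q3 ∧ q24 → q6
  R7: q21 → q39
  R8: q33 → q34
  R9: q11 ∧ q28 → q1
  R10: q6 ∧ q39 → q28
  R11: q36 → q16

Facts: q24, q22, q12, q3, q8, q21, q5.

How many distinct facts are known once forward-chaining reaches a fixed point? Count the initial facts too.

Round 1: R1 [q22 ∧ q5 → q4]; R3 [q3 → q15]; R4 [q12 → q10]; R6 [q3 ∧ q24 → q6]; R7 [q21 → q39]. Adds q4, q15, q10, q6, q39.
Round 2: R2 [q4 ∧ q10 → q11]; R10 [q6 ∧ q39 → q28]. Adds q11, q28.
Round 3: R9 [q11 ∧ q28 → q1]. Adds q1.
Round 4: R5 [q1 ∧ q24 → q19]. Adds q19.
Closure: {q1, q10, q11, q12, q15, q19, q21, q22, q24, q28, q3, q39, q4, q5, q6, q8} — 16 facts.

16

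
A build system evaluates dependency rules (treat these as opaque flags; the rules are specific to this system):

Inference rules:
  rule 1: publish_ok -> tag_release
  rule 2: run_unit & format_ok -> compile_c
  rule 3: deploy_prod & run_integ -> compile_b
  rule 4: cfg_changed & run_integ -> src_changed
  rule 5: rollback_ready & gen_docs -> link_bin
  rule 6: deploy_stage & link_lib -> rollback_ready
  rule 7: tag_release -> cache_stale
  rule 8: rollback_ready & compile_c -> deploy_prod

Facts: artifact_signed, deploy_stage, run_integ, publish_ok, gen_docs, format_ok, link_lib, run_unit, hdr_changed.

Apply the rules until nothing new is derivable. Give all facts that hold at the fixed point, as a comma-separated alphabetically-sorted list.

artifact_signed, cache_stale, compile_b, compile_c, deploy_prod, deploy_stage, format_ok, gen_docs, hdr_changed, link_bin, link_lib, publish_ok, rollback_ready, run_integ, run_unit, tag_release

Round 1: rule 1 [publish_ok -> tag_release]; rule 2 [run_unit & format_ok -> compile_c]; rule 6 [deploy_stage & link_lib -> rollback_ready]. Adds tag_release, compile_c, rollback_ready.
Round 2: rule 5 [rollback_ready & gen_docs -> link_bin]; rule 7 [tag_release -> cache_stale]; rule 8 [rollback_ready & compile_c -> deploy_prod]. Adds link_bin, cache_stale, deploy_prod.
Round 3: rule 3 [deploy_prod & run_integ -> compile_b]. Adds compile_b.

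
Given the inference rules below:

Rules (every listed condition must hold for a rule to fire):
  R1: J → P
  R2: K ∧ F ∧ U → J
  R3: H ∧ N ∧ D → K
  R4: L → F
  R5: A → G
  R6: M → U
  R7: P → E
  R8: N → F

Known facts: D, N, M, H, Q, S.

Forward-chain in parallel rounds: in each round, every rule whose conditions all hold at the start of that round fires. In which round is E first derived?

4

Round 1: R3 [H ∧ N ∧ D → K]; R6 [M → U]; R8 [N → F]. Adds K, U, F.
Round 2: R2 [K ∧ F ∧ U → J]. Adds J.
Round 3: R1 [J → P]. Adds P.
Round 4: R7 [P → E]. Adds E.
E first appears in round 4.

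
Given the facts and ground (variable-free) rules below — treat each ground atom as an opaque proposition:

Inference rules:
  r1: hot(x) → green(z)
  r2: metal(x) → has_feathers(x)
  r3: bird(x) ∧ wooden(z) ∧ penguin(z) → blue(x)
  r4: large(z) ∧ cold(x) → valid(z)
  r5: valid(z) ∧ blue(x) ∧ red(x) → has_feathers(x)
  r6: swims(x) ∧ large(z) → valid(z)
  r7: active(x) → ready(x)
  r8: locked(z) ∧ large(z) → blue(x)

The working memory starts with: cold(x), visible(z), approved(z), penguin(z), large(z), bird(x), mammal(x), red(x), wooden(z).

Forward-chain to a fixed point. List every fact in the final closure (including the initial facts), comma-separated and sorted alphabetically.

approved(z), bird(x), blue(x), cold(x), has_feathers(x), large(z), mammal(x), penguin(z), red(x), valid(z), visible(z), wooden(z)

Round 1 — r3, r4, derive blue(x), valid(z).
Round 2 — r5, derive has_feathers(x).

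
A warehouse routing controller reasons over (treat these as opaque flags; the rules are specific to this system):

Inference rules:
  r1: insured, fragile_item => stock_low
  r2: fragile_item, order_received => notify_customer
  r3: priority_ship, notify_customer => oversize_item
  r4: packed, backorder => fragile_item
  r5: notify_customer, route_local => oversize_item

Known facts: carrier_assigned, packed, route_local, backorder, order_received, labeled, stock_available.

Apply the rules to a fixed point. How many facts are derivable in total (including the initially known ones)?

10

Round 1: r4 [packed, backorder => fragile_item]. Adds fragile_item.
Round 2: r2 [fragile_item, order_received => notify_customer]. Adds notify_customer.
Round 3: r5 [notify_customer, route_local => oversize_item]. Adds oversize_item.
Closure: {backorder, carrier_assigned, fragile_item, labeled, notify_customer, order_received, oversize_item, packed, route_local, stock_available} — 10 facts.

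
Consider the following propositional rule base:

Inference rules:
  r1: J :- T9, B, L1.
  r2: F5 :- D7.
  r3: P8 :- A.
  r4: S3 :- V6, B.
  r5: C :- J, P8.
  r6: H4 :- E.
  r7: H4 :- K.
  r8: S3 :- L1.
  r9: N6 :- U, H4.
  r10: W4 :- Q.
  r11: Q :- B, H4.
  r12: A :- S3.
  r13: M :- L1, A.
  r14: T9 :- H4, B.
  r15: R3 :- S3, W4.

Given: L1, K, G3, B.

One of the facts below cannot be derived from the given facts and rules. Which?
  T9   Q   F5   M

F5

[1] r7 [H4 :- K.]; r8 [S3 :- L1.]. ⇒ new: H4, S3.
[2] r11 [Q :- B, H4.]; r12 [A :- S3.]; r14 [T9 :- H4, B.]. ⇒ new: Q, A, T9.
[3] r1 [J :- T9, B, L1.]; r3 [P8 :- A.]; r10 [W4 :- Q.]; r13 [M :- L1, A.]. ⇒ new: J, P8, W4, M.
[4] r5 [C :- J, P8.]; r15 [R3 :- S3, W4.]. ⇒ new: C, R3.
Derived: T9 (round 2), Q (round 2), M (round 3). F5 never appears in any round.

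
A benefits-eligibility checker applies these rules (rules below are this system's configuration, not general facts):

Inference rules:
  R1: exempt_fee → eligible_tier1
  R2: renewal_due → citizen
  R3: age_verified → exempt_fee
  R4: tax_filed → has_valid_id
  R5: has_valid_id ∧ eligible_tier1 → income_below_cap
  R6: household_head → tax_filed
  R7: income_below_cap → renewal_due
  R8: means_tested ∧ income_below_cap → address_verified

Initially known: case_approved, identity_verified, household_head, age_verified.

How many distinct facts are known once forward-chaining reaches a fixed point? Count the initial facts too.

11

Round 1 fires R3, R6, giving exempt_fee, tax_filed.
Round 2 fires R1, R4, giving eligible_tier1, has_valid_id.
Round 3 fires R5, giving income_below_cap.
Round 4 fires R7, giving renewal_due.
Round 5 fires R2, giving citizen.
Closure: {age_verified, case_approved, citizen, eligible_tier1, exempt_fee, has_valid_id, household_head, identity_verified, income_below_cap, renewal_due, tax_filed} — 11 facts.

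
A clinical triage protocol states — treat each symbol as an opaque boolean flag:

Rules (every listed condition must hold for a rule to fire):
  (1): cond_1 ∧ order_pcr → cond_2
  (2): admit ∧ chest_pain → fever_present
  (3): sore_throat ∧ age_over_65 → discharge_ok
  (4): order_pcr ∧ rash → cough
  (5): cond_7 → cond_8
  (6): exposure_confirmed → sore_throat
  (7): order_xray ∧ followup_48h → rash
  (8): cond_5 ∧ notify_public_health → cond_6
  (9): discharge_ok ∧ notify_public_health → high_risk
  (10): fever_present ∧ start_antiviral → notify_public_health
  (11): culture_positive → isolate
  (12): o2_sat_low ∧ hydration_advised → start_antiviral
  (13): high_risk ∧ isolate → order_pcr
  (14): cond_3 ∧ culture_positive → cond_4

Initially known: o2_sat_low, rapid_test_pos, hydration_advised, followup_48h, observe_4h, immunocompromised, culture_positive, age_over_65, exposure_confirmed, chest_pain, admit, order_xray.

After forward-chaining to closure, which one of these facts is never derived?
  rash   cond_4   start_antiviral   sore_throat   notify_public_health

Round 1 fires (2), (6), (7), (11), (12), giving fever_present, sore_throat, rash, isolate, start_antiviral.
Round 2 fires (3), (10), giving discharge_ok, notify_public_health.
Round 3 fires (9), giving high_risk.
Round 4 fires (13), giving order_pcr.
Round 5 fires (4), giving cough.
Derived: start_antiviral (round 1), notify_public_health (round 2), sore_throat (round 1), rash (round 1). cond_4 never appears in any round.

cond_4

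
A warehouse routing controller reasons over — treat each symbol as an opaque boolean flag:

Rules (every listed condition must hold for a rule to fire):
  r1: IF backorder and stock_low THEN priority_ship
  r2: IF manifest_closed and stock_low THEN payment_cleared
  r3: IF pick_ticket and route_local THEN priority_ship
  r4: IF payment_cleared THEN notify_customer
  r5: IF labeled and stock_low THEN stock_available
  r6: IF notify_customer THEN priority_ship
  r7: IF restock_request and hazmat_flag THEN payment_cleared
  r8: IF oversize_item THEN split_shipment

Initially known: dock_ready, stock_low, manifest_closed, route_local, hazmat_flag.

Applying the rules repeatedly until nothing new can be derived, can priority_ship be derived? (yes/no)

Round 1: r2 [IF manifest_closed and stock_low THEN payment_cleared]. Adds payment_cleared.
Round 2: r4 [IF payment_cleared THEN notify_customer]. Adds notify_customer.
Round 3: r6 [IF notify_customer THEN priority_ship]. Adds priority_ship.
priority_ship appears in round 3, so it is derivable.

yes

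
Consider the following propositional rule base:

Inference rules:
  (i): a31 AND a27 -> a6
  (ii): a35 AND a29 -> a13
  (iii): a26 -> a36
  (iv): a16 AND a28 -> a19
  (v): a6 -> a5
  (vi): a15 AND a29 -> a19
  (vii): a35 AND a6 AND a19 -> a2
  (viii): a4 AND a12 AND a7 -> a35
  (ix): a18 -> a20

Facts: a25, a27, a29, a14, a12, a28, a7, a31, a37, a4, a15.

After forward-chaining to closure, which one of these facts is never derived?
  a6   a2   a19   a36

Round 1 — (i), (vi), (viii), derive a6, a19, a35.
Round 2 — (ii), (v), (vii), derive a13, a5, a2.
Derived: a19 (round 1), a2 (round 2), a6 (round 1). a36 never appears in any round.

a36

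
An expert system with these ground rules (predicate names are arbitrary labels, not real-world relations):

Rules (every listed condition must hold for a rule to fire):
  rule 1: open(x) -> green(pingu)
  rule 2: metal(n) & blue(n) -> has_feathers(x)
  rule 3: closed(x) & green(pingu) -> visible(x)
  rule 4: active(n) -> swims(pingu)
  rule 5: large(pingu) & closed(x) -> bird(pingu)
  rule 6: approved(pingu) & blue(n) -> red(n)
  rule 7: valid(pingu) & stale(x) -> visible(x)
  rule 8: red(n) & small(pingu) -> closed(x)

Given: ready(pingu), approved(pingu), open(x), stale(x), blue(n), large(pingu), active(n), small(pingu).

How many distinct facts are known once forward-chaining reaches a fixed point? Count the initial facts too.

14

Round 1: rule 1 [open(x) -> green(pingu)]; rule 4 [active(n) -> swims(pingu)]; rule 6 [approved(pingu) & blue(n) -> red(n)]. New: green(pingu), swims(pingu), red(n).
Round 2: rule 8 [red(n) & small(pingu) -> closed(x)]. New: closed(x).
Round 3: rule 3 [closed(x) & green(pingu) -> visible(x)]; rule 5 [large(pingu) & closed(x) -> bird(pingu)]. New: visible(x), bird(pingu).
Closure: {active(n), approved(pingu), bird(pingu), blue(n), closed(x), green(pingu), large(pingu), open(x), ready(pingu), red(n), small(pingu), stale(x), swims(pingu), visible(x)} — 14 facts.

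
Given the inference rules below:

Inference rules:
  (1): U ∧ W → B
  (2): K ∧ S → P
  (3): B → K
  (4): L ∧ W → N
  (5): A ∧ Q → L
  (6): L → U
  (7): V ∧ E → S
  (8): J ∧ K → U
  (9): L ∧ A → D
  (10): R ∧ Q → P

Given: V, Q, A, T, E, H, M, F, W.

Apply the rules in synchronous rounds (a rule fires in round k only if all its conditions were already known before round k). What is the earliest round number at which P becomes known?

Round 1: (5) [A ∧ Q → L]; (7) [V ∧ E → S]. New: L, S.
Round 2: (4) [L ∧ W → N]; (6) [L → U]; (9) [L ∧ A → D]. New: N, U, D.
Round 3: (1) [U ∧ W → B]. New: B.
Round 4: (3) [B → K]. New: K.
Round 5: (2) [K ∧ S → P]. New: P.
P first appears in round 5.

5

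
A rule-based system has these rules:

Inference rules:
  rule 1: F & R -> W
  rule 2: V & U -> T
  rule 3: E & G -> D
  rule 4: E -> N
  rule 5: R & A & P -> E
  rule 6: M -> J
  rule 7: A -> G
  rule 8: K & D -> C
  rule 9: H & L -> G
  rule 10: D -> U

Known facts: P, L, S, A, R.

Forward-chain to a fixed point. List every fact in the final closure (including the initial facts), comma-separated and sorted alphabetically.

A, D, E, G, L, N, P, R, S, U

Round 1 fires rule 5, rule 7, giving E, G.
Round 2 fires rule 3, rule 4, giving D, N.
Round 3 fires rule 10, giving U.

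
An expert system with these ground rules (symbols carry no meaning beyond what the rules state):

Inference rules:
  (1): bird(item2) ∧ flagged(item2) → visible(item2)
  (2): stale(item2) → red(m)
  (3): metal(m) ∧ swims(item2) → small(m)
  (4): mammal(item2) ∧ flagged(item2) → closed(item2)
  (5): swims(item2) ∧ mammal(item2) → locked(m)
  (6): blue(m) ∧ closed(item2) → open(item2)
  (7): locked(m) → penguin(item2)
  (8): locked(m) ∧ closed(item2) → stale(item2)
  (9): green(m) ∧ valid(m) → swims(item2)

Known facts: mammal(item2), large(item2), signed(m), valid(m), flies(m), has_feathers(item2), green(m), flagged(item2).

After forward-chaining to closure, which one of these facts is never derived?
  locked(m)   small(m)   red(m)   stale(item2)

Round 1: (4) [mammal(item2) ∧ flagged(item2) → closed(item2)]; (9) [green(m) ∧ valid(m) → swims(item2)]. New: closed(item2), swims(item2).
Round 2: (5) [swims(item2) ∧ mammal(item2) → locked(m)]. New: locked(m).
Round 3: (7) [locked(m) → penguin(item2)]; (8) [locked(m) ∧ closed(item2) → stale(item2)]. New: penguin(item2), stale(item2).
Round 4: (2) [stale(item2) → red(m)]. New: red(m).
Derived: stale(item2) (round 3), red(m) (round 4), locked(m) (round 2). small(m) never appears in any round.

small(m)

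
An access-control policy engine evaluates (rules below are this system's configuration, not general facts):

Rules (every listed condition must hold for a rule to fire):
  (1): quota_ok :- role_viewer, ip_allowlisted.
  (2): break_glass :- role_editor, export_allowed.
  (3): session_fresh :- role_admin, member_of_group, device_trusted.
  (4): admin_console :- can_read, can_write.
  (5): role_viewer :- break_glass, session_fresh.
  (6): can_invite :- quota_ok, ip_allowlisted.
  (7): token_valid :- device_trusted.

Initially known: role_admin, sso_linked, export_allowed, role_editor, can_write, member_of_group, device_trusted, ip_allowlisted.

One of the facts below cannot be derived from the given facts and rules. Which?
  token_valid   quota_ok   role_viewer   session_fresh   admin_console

Round 1 fires (2), (3), (7), giving break_glass, session_fresh, token_valid.
Round 2 fires (5), giving role_viewer.
Round 3 fires (1), giving quota_ok.
Round 4 fires (6), giving can_invite.
Derived: quota_ok (round 3), session_fresh (round 1), role_viewer (round 2), token_valid (round 1). admin_console never appears in any round.

admin_console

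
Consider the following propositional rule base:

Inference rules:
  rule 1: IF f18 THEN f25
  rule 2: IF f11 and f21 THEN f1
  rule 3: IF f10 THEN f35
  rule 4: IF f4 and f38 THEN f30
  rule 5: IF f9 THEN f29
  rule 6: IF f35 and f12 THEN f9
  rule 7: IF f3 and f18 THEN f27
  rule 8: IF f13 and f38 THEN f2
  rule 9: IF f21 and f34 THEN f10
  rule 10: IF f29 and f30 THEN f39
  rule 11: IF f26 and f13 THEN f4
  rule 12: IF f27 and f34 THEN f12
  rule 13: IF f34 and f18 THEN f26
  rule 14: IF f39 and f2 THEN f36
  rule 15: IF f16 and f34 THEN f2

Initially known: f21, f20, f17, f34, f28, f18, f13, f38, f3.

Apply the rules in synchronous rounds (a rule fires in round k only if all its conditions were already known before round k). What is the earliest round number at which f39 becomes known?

5

Round 1: rule 1 [IF f18 THEN f25]; rule 7 [IF f3 and f18 THEN f27]; rule 8 [IF f13 and f38 THEN f2]; rule 9 [IF f21 and f34 THEN f10]; rule 13 [IF f34 and f18 THEN f26]. Adds f25, f27, f2, f10, f26.
Round 2: rule 3 [IF f10 THEN f35]; rule 11 [IF f26 and f13 THEN f4]; rule 12 [IF f27 and f34 THEN f12]. Adds f35, f4, f12.
Round 3: rule 4 [IF f4 and f38 THEN f30]; rule 6 [IF f35 and f12 THEN f9]. Adds f30, f9.
Round 4: rule 5 [IF f9 THEN f29]. Adds f29.
Round 5: rule 10 [IF f29 and f30 THEN f39]. Adds f39.
f39 first appears in round 5.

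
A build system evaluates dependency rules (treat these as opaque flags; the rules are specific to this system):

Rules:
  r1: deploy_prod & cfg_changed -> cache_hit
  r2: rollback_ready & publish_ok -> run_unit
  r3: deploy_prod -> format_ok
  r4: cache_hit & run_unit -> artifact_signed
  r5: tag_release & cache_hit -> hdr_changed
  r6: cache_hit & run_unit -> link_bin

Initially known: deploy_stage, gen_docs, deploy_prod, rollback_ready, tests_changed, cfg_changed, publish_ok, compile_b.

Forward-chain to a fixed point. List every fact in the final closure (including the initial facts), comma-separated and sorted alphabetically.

Round 1 fires r1, r2, r3, giving cache_hit, run_unit, format_ok.
Round 2 fires r4, r6, giving artifact_signed, link_bin.

artifact_signed, cache_hit, cfg_changed, compile_b, deploy_prod, deploy_stage, format_ok, gen_docs, link_bin, publish_ok, rollback_ready, run_unit, tests_changed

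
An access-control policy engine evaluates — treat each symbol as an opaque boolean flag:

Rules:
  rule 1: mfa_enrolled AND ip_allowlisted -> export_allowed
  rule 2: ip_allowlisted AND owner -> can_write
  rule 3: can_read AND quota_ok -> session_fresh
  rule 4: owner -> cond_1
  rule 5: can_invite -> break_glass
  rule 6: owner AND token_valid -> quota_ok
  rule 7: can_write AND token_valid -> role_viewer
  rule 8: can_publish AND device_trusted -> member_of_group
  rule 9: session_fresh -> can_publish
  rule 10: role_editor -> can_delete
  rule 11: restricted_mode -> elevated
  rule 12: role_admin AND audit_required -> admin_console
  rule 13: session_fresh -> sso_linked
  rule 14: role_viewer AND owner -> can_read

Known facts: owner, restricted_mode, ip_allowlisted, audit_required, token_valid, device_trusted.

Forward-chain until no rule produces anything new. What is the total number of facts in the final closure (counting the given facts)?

Round 1: rule 2 [ip_allowlisted AND owner -> can_write]; rule 4 [owner -> cond_1]; rule 6 [owner AND token_valid -> quota_ok]; rule 11 [restricted_mode -> elevated]. Adds can_write, cond_1, quota_ok, elevated.
Round 2: rule 7 [can_write AND token_valid -> role_viewer]. Adds role_viewer.
Round 3: rule 14 [role_viewer AND owner -> can_read]. Adds can_read.
Round 4: rule 3 [can_read AND quota_ok -> session_fresh]. Adds session_fresh.
Round 5: rule 9 [session_fresh -> can_publish]; rule 13 [session_fresh -> sso_linked]. Adds can_publish, sso_linked.
Round 6: rule 8 [can_publish AND device_trusted -> member_of_group]. Adds member_of_group.
Closure: {audit_required, can_publish, can_read, can_write, cond_1, device_trusted, elevated, ip_allowlisted, member_of_group, owner, quota_ok, restricted_mode, role_viewer, session_fresh, sso_linked, token_valid} — 16 facts.

16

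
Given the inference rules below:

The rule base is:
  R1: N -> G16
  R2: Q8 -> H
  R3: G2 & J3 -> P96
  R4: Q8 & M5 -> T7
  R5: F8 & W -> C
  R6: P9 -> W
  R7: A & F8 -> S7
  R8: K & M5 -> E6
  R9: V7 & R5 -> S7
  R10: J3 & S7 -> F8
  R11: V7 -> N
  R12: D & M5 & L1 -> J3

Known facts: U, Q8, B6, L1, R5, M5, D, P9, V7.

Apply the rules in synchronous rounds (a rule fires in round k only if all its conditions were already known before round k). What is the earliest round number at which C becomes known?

3

Round 1: R2 [Q8 -> H]; R4 [Q8 & M5 -> T7]; R6 [P9 -> W]; R9 [V7 & R5 -> S7]; R11 [V7 -> N]; R12 [D & M5 & L1 -> J3]. Adds H, T7, W, S7, N, J3.
Round 2: R1 [N -> G16]; R10 [J3 & S7 -> F8]. Adds G16, F8.
Round 3: R5 [F8 & W -> C]. Adds C.
C first appears in round 3.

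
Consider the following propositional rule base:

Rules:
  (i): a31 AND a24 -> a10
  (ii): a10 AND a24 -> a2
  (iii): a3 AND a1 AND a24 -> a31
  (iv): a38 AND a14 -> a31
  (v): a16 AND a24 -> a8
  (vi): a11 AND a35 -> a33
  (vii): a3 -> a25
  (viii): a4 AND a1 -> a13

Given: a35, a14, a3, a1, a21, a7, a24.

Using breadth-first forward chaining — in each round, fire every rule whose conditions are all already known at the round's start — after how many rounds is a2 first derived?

3

[1] (iii) [a3 AND a1 AND a24 -> a31]; (vii) [a3 -> a25]. ⇒ new: a31, a25.
[2] (i) [a31 AND a24 -> a10]. ⇒ new: a10.
[3] (ii) [a10 AND a24 -> a2]. ⇒ new: a2.
a2 first appears in round 3.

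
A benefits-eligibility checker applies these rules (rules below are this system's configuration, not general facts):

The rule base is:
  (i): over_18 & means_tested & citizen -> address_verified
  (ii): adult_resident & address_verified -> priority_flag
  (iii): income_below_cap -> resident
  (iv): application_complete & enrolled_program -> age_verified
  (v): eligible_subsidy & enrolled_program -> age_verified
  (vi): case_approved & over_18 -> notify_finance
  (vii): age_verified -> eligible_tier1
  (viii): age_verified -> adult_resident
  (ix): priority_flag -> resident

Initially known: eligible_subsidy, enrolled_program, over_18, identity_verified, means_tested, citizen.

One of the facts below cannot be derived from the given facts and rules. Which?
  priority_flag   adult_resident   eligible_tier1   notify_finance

Round 1 — (i), (v), derive address_verified, age_verified.
Round 2 — (vii), (viii), derive eligible_tier1, adult_resident.
Round 3 — (ii), derive priority_flag.
Round 4 — (ix), derive resident.
Derived: priority_flag (round 3), eligible_tier1 (round 2), adult_resident (round 2). notify_finance never appears in any round.

notify_finance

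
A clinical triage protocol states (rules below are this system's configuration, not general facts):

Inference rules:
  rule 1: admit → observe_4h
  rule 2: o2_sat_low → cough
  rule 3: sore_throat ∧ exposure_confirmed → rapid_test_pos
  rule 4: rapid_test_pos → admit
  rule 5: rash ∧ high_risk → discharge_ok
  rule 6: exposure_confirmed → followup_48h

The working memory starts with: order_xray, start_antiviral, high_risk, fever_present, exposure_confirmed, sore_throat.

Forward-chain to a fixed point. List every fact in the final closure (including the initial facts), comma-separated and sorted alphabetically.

Round 1 fires rule 3, rule 6, giving rapid_test_pos, followup_48h.
Round 2 fires rule 4, giving admit.
Round 3 fires rule 1, giving observe_4h.

admit, exposure_confirmed, fever_present, followup_48h, high_risk, observe_4h, order_xray, rapid_test_pos, sore_throat, start_antiviral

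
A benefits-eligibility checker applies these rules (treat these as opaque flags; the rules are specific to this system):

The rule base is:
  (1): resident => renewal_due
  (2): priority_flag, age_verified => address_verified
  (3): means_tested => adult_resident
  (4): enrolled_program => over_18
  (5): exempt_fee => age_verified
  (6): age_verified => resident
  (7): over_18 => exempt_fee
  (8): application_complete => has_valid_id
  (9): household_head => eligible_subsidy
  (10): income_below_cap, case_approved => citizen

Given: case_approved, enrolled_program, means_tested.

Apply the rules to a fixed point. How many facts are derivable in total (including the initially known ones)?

Round 1 fires (3), (4), giving adult_resident, over_18.
Round 2 fires (7), giving exempt_fee.
Round 3 fires (5), giving age_verified.
Round 4 fires (6), giving resident.
Round 5 fires (1), giving renewal_due.
Closure: {adult_resident, age_verified, case_approved, enrolled_program, exempt_fee, means_tested, over_18, renewal_due, resident} — 9 facts.

9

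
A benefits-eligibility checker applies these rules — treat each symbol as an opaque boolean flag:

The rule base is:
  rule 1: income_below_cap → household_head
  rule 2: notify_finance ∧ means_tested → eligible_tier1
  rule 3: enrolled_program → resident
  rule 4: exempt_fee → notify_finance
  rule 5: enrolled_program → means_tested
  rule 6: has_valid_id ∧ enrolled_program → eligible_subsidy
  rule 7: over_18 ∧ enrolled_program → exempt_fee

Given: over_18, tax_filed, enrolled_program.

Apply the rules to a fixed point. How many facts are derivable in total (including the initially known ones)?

Round 1 fires rule 3, rule 5, rule 7, giving resident, means_tested, exempt_fee.
Round 2 fires rule 4, giving notify_finance.
Round 3 fires rule 2, giving eligible_tier1.
Closure: {eligible_tier1, enrolled_program, exempt_fee, means_tested, notify_finance, over_18, resident, tax_filed} — 8 facts.

8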